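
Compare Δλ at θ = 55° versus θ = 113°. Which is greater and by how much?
113° produces the larger shift by a factor of 3.261

Calculate both shifts using Δλ = λ_C(1 - cos θ):

For θ₁ = 55°:
Δλ₁ = 2.4263 × (1 - cos(55°))
Δλ₁ = 2.4263 × 0.4264
Δλ₁ = 1.0346 pm

For θ₂ = 113°:
Δλ₂ = 2.4263 × (1 - cos(113°))
Δλ₂ = 2.4263 × 1.3907
Δλ₂ = 3.3743 pm

The 113° angle produces the larger shift.
Ratio: 3.3743/1.0346 = 3.261

(Intermediate values are shown rounded; full precision is carried through to the final answer.)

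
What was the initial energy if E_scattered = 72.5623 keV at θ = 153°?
99.1999 keV

Convert final energy to wavelength (hc ≈ 1239.842 keV·pm):
λ' = hc/E' = 1239.842 / 72.5623 = 17.0866 pm

Calculate the Compton shift:
Δλ = λ_C(1 - cos(153°))
Δλ = 2.4263 × (1 - cos(153°))
Δλ = 4.5882 pm

Initial wavelength:
λ = λ' - Δλ = 17.0866 - 4.5882 = 12.4984 pm

Initial energy:
E = hc/λ = 1239.842 / 12.4984 = 99.1999 keV

(Intermediate values are shown rounded; full precision is carried through to the final answer.)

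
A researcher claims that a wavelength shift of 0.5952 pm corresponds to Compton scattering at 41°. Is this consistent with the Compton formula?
Yes, consistent

Calculate the expected shift for θ = 41°:

Δλ_expected = λ_C(1 - cos(41°))
Δλ_expected = 2.4263 × (1 - cos(41°))
Δλ_expected = 2.4263 × 0.2453
Δλ_expected = 0.5952 pm

Given shift: 0.5952 pm
Expected shift: 0.5952 pm
Difference: 0.0000 pm

The values match. This is consistent with Compton scattering at the stated angle.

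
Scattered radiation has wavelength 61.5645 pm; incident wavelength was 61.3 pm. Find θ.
27.00°

First find the wavelength shift:
Δλ = λ' - λ = 61.5645 - 61.3 = 0.2645 pm

Using Δλ = λ_C(1 - cos θ), with λ_C = h/(m_e·c) ≈ 2.42631024 pm:
cos θ = 1 - Δλ/λ_C
cos θ = 1 - 0.2645/2.42631024
cos θ = 0.890987

θ = arccos(0.890987)
θ = 27.00°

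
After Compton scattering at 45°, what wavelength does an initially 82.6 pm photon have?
83.3106 pm

Using the Compton formula: λ' = λ + λ_C(1 − cos θ)

For θ = 45°, cos θ = √2/2 (exact) ≈ 0.7071, so:
1 − cos 45° = 1 − (√2/2) ≈ 0.2929

Δλ = λ_C × 0.2929 = 2.4263 × 0.2929 = 0.7106 pm

λ' = 82.6 + 0.7106 = 83.3106 pm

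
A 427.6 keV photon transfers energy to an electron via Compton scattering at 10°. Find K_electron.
5.3677 keV

By energy conservation: K_e = E_initial - E_final

First find the scattered photon energy:
Initial wavelength: λ = hc/E = 2.8995 pm
Compton shift: Δλ = λ_C(1 - cos(10°)) = 0.0369 pm
Final wavelength: λ' = 2.8995 + 0.0369 = 2.9364 pm
Final photon energy: E' = hc/λ' = 422.2323 keV

Electron kinetic energy:
K_e = E - E' = 427.6000 - 422.2323 = 5.3677 keV

(Intermediate values are shown rounded; full precision is carried through to the final answer.)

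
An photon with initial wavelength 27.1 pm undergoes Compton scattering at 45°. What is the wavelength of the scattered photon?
27.8106 pm

Using the Compton scattering formula:
λ' = λ + Δλ = λ + λ_C(1 - cos θ)

Given:
- Initial wavelength λ = 27.1 pm
- Scattering angle θ = 45°
- Compton wavelength λ_C ≈ 2.4263 pm

Calculate the shift:
Δλ = 2.4263 × (1 - cos(45°))
Δλ = 2.4263 × 0.2929
Δλ = 0.7106 pm

Final wavelength:
λ' = 27.1 + 0.7106 = 27.8106 pm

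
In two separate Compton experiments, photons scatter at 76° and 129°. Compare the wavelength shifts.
129° produces the larger shift by a factor of 2.149

Calculate both shifts using Δλ = λ_C(1 - cos θ):

For θ₁ = 76°:
Δλ₁ = 2.4263 × (1 - cos(76°))
Δλ₁ = 2.4263 × 0.7581
Δλ₁ = 1.8393 pm

For θ₂ = 129°:
Δλ₂ = 2.4263 × (1 - cos(129°))
Δλ₂ = 2.4263 × 1.6293
Δλ₂ = 3.9532 pm

The 129° angle produces the larger shift.
Ratio: 3.9532/1.8393 = 2.149

(Intermediate values are shown rounded; full precision is carried through to the final answer.)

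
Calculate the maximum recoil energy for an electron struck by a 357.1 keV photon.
208.1628 keV

Maximum energy transfer occurs at θ = 180° (backscattering).

Initial photon: E₀ = 357.1 keV → λ₀ = 3.4720 pm

Maximum Compton shift (at 180°):
Δλ_max = 2λ_C = 2 × 2.4263 = 4.8526 pm

Final wavelength:
λ' = 3.4720 + 4.8526 = 8.3246 pm

Minimum photon energy (maximum energy to electron):
E'_min = hc/λ' = 148.9372 keV

Maximum electron kinetic energy:
K_max = E₀ - E'_min = 357.1000 - 148.9372 = 208.1628 keV

(Intermediate values are shown rounded; full precision is carried through to the final answer.)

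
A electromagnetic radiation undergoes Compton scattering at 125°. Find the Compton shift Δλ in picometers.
3.8180 pm

Using the Compton scattering formula:
Δλ = λ_C(1 - cos θ)

where λ_C = h/(m_e·c) ≈ 2.4263 pm is the Compton wavelength of an electron.

For θ = 125°:
cos(125°) = -0.5736
1 - cos(125°) = 1.5736

Δλ = 2.4263 × 1.5736
Δλ = 3.8180 pm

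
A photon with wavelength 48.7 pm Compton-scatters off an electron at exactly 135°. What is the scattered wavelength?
52.8420 pm

Using the Compton formula: λ' = λ + λ_C(1 − cos θ)

For θ = 135°, cos θ = -√2/2 (exact) ≈ -0.7071, so:
1 − cos 135° = 1 − (-√2/2) ≈ 1.7071

Δλ = λ_C × 1.7071 = 2.4263 × 1.7071 = 4.1420 pm

λ' = 48.7 + 4.1420 = 52.8420 pm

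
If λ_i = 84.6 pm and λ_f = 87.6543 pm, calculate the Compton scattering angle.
105.00°

First find the wavelength shift:
Δλ = λ' - λ = 87.6543 - 84.6 = 3.0543 pm

Using Δλ = λ_C(1 - cos θ), with λ_C = h/(m_e·c) ≈ 2.42631024 pm:
cos θ = 1 - Δλ/λ_C
cos θ = 1 - 3.0543/2.42631024
cos θ = -0.258825

θ = arccos(-0.258825)
θ = 105.00°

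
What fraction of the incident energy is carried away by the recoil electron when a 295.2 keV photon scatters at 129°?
0.4849 (or 48.49%)

Calculate initial and final photon energies:

Initial: E₀ = 295.2 keV → λ₀ = 4.2000 pm
Compton shift: Δλ = 3.9532 pm
Final wavelength: λ' = 8.1532 pm
Final energy: E' = 152.0673 keV

Fractional energy loss:
(E₀ - E')/E₀ = (295.2000 - 152.0673)/295.2000
= 143.1327/295.2000
= 0.4849
= 48.49%

(Intermediate values are shown rounded; full precision is carried through to the final answer.)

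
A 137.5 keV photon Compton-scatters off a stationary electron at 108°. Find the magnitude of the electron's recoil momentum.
1.0402e-22 kg·m/s

The electron is initially at rest, so by conservation of momentum:
p⃗_e = p⃗₀ − p⃗'  (incident photon momentum minus scattered photon momentum)

Photon momentum magnitudes (p = h/λ = E/c):
λ₀ = hc/E₀ = 9.0170 pm → p₀ = h/λ₀ = 7.3484e-23 kg·m/s
Δλ = λ_C(1 − cos 108°) = 3.1761 pm
λ' = 12.1931 pm → p' = h/λ' = 5.4343e-23 kg·m/s

The scattered photon makes angle θ = 108° with the incident direction, so by the law of cosines:
|p⃗_e|² = p₀² + p'² − 2p₀p'cos θ
|p⃗_e|² = (7.3484e-23)² + (5.4343e-23)² − 2·7.3484e-23·5.4343e-23·cos(108°)
|p⃗_e| = 1.0402e-22 kg·m/s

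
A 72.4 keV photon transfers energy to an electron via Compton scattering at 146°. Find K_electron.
14.9006 keV

By energy conservation: K_e = E_initial - E_final

First find the scattered photon energy:
Initial wavelength: λ = hc/E = 17.1249 pm
Compton shift: Δλ = λ_C(1 - cos(146°)) = 4.4378 pm
Final wavelength: λ' = 17.1249 + 4.4378 = 21.5627 pm
Final photon energy: E' = hc/λ' = 57.4994 keV

Electron kinetic energy:
K_e = E - E' = 72.4000 - 57.4994 = 14.9006 keV

(Intermediate values are shown rounded; full precision is carried through to the final answer.)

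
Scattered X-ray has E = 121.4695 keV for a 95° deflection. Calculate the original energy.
163.7999 keV

Convert final energy to wavelength (hc ≈ 1239.842 keV·pm):
λ' = hc/E' = 1239.842 / 121.4695 = 10.2070 pm

Calculate the Compton shift:
Δλ = λ_C(1 - cos(95°))
Δλ = 2.4263 × (1 - cos(95°))
Δλ = 2.6378 pm

Initial wavelength:
λ = λ' - Δλ = 10.2070 - 2.6378 = 7.5692 pm

Initial energy:
E = hc/λ = 1239.842 / 7.5692 = 163.7999 keV

(Intermediate values are shown rounded; full precision is carried through to the final answer.)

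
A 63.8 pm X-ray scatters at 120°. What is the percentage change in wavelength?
5.7045%

Calculate the Compton shift:
Δλ = λ_C(1 - cos(120°))
Δλ = 2.4263 × (1 - cos(120°))
Δλ = 2.4263 × 1.5000
Δλ = 3.6395 pm

Percentage change:
(Δλ/λ₀) × 100 = (3.6395/63.8) × 100
= 5.7045%

(Intermediate values are shown rounded; full precision is carried through to the final answer.)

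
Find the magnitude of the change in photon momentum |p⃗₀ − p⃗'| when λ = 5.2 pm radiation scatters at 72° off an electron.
1.3392e-22 kg·m/s

Photon momentum magnitude is p = h/λ.

Initial momentum:
p₀ = h/λ = 6.6261e-34/5.2000e-12 = 1.2742e-22 kg·m/s

After scattering:
λ' = λ + Δλ = 5.2 + 1.6765 = 6.8765 pm
p' = h/λ' = 6.6261e-34/6.8765e-12 = 9.6358e-23 kg·m/s

Momentum is a vector; the scattered photon's direction makes angle θ = 72° with the incident direction. The magnitude of the vector change Δp⃗ = p⃗₀ − p⃗' is found from the law of cosines:
|Δp⃗|² = p₀² + p'² − 2p₀p'cos θ
|Δp⃗|² = (1.2742e-22)² + (9.6358e-23)² − 2·1.2742e-22·9.6358e-23·cos(72°)
|Δp⃗| = 1.3392e-22 kg·m/s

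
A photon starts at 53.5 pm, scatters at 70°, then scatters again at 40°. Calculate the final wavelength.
55.6641 pm

Apply Compton shift twice:

First scattering at θ₁ = 70°:
Δλ₁ = λ_C(1 - cos(70°))
Δλ₁ = 2.4263 × 0.6580
Δλ₁ = 1.5965 pm

After first scattering:
λ₁ = 53.5 + 1.5965 = 55.0965 pm

Second scattering at θ₂ = 40°:
Δλ₂ = λ_C(1 - cos(40°))
Δλ₂ = 2.4263 × 0.2340
Δλ₂ = 0.5676 pm

Final wavelength:
λ₂ = 55.0965 + 0.5676 = 55.6641 pm

Total shift: Δλ_total = 1.5965 + 0.5676 = 2.1641 pm

(Intermediate values are shown rounded; full precision is carried through to the final answer.)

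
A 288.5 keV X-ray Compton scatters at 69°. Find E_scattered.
211.7815 keV

First convert energy to wavelength:
λ = hc/E, with hc ≈ 1239.842 keV·pm (i.e. 1239.842 eV·nm)

For E = 288.5 keV = 288500 eV:
λ = 1239.842 keV·pm / 288.5 keV
λ = 4.2975 pm

Calculate the Compton shift:
Δλ = λ_C(1 - cos(69°)) = 2.4263 × 0.6416
Δλ = 1.5568 pm

Final wavelength:
λ' = 4.2975 + 1.5568 = 5.8543 pm

Final energy:
E' = hc/λ' = 1239.842 / 5.8543 = 211.7815 keV

(Intermediate values are shown rounded; full precision is carried through to the final answer.)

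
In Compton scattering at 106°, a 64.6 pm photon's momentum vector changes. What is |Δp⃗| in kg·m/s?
1.6011e-23 kg·m/s

Photon momentum magnitude is p = h/λ.

Initial momentum:
p₀ = h/λ = 6.6261e-34/6.4600e-11 = 1.0257e-23 kg·m/s

After scattering:
λ' = λ + Δλ = 64.6 + 3.0951 = 67.6951 pm
p' = h/λ' = 6.6261e-34/6.7695e-11 = 9.7881e-24 kg·m/s

Momentum is a vector; the scattered photon's direction makes angle θ = 106° with the incident direction. The magnitude of the vector change Δp⃗ = p⃗₀ − p⃗' is found from the law of cosines:
|Δp⃗|² = p₀² + p'² − 2p₀p'cos θ
|Δp⃗|² = (1.0257e-23)² + (9.7881e-24)² − 2·1.0257e-23·9.7881e-24·cos(106°)
|Δp⃗| = 1.6011e-23 kg·m/s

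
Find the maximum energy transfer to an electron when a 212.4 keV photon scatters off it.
96.4176 keV

Maximum energy transfer occurs at θ = 180° (backscattering).

Initial photon: E₀ = 212.4 keV → λ₀ = 5.8373 pm

Maximum Compton shift (at 180°):
Δλ_max = 2λ_C = 2 × 2.4263 = 4.8526 pm

Final wavelength:
λ' = 5.8373 + 4.8526 = 10.6899 pm

Minimum photon energy (maximum energy to electron):
E'_min = hc/λ' = 115.9824 keV

Maximum electron kinetic energy:
K_max = E₀ - E'_min = 212.4000 - 115.9824 = 96.4176 keV

(Intermediate values are shown rounded; full precision is carried through to the final answer.)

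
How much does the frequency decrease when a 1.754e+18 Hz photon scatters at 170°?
4.807e+16 Hz (decrease)

Convert frequency to wavelength (c = 299792458 m/s):
λ₀ = c/f₀ = 299792458/1.754e+18 = 1.7091930e-10 m = 170.9193 pm

Calculate Compton shift:
Δλ = λ_C(1 - cos(170°)) = 4.8158 pm

Final wavelength:
λ' = λ₀ + Δλ = 170.9193 + 4.8158 = 175.7351 pm

Final frequency:
f' = c/λ' = 299792458/1.7573506e-10 = 1.7059342e+18 Hz

Frequency shift (decrease):
Δf = f₀ - f' = 1.754e+18 - 1.7059342e+18 = 4.807e+16 Hz

(Intermediate values are shown rounded; full precision is carried through to the final answer.)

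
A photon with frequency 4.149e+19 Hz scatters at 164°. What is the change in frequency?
1.647e+19 Hz (decrease)

Convert frequency to wavelength (c = 299792458 m/s):
λ₀ = c/f₀ = 299792458/4.149e+19 = 7.2256558e-12 m = 7.2257 pm

Calculate Compton shift:
Δλ = λ_C(1 - cos(164°)) = 4.7586 pm

Final wavelength:
λ' = λ₀ + Δλ = 7.2257 + 4.7586 = 11.9843 pm

Final frequency:
f' = c/λ' = 299792458/1.1984285e-11 = 2.5015464e+19 Hz

Frequency shift (decrease):
Δf = f₀ - f' = 4.149e+19 - 2.5015464e+19 = 1.647e+19 Hz

(Intermediate values are shown rounded; full precision is carried through to the final answer.)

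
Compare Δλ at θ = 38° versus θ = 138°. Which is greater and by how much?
138° produces the larger shift by a factor of 8.223

Calculate both shifts using Δλ = λ_C(1 - cos θ):

For θ₁ = 38°:
Δλ₁ = 2.4263 × (1 - cos(38°))
Δλ₁ = 2.4263 × 0.2120
Δλ₁ = 0.5144 pm

For θ₂ = 138°:
Δλ₂ = 2.4263 × (1 - cos(138°))
Δλ₂ = 2.4263 × 1.7431
Δλ₂ = 4.2294 pm

The 138° angle produces the larger shift.
Ratio: 4.2294/0.5144 = 8.223

(Intermediate values are shown rounded; full precision is carried through to the final answer.)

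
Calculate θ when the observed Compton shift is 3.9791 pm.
129.79°

From the Compton formula Δλ = λ_C(1 - cos θ), we can solve for θ:

cos θ = 1 - Δλ/λ_C

Given:
- Δλ = 3.9791 pm
- λ_C = h/(m_e·c) ≈ 2.42631024 pm

cos θ = 1 - 3.9791/2.42631024
cos θ = 1 - 1.639980
cos θ = -0.639980

θ = arccos(-0.639980)
θ = 129.79°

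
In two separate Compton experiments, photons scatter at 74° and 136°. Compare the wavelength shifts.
136° produces the larger shift by a factor of 2.374

Calculate both shifts using Δλ = λ_C(1 - cos θ):

For θ₁ = 74°:
Δλ₁ = 2.4263 × (1 - cos(74°))
Δλ₁ = 2.4263 × 0.7244
Δλ₁ = 1.7575 pm

For θ₂ = 136°:
Δλ₂ = 2.4263 × (1 - cos(136°))
Δλ₂ = 2.4263 × 1.7193
Δλ₂ = 4.1717 pm

The 136° angle produces the larger shift.
Ratio: 4.1717/1.7575 = 2.374

(Intermediate values are shown rounded; full precision is carried through to the final answer.)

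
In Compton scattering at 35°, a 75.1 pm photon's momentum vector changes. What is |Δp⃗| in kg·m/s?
5.2911e-24 kg·m/s

Photon momentum magnitude is p = h/λ.

Initial momentum:
p₀ = h/λ = 6.6261e-34/7.5100e-11 = 8.8230e-24 kg·m/s

After scattering:
λ' = λ + Δλ = 75.1 + 0.4388 = 75.5388 pm
p' = h/λ' = 6.6261e-34/7.5539e-11 = 8.7717e-24 kg·m/s

Momentum is a vector; the scattered photon's direction makes angle θ = 35° with the incident direction. The magnitude of the vector change Δp⃗ = p⃗₀ − p⃗' is found from the law of cosines:
|Δp⃗|² = p₀² + p'² − 2p₀p'cos θ
|Δp⃗|² = (8.8230e-24)² + (8.7717e-24)² − 2·8.8230e-24·8.7717e-24·cos(35°)
|Δp⃗| = 5.2911e-24 kg·m/s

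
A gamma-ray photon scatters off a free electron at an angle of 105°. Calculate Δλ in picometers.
3.0543 pm

Using the Compton scattering formula:
Δλ = λ_C(1 - cos θ)

where λ_C = h/(m_e·c) ≈ 2.4263 pm is the Compton wavelength of an electron.

For θ = 105°:
cos(105°) = -0.2588
1 - cos(105°) = 1.2588

Δλ = 2.4263 × 1.2588
Δλ = 3.0543 pm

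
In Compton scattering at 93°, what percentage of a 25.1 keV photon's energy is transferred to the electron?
0.0491 (or 4.91%)

Calculate initial and final photon energies:

Initial: E₀ = 25.1 keV → λ₀ = 49.3961 pm
Compton shift: Δλ = 2.5533 pm
Final wavelength: λ' = 51.9494 pm
Final energy: E' = 23.8663 keV

Fractional energy loss:
(E₀ - E')/E₀ = (25.1000 - 23.8663)/25.1000
= 1.2337/25.1000
= 0.0491
= 4.91%

(Intermediate values are shown rounded; full precision is carried through to the final answer.)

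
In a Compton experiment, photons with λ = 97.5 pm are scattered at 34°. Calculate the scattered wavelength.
97.9148 pm

Using the Compton scattering formula:
λ' = λ + Δλ = λ + λ_C(1 - cos θ)

Given:
- Initial wavelength λ = 97.5 pm
- Scattering angle θ = 34°
- Compton wavelength λ_C ≈ 2.4263 pm

Calculate the shift:
Δλ = 2.4263 × (1 - cos(34°))
Δλ = 2.4263 × 0.1710
Δλ = 0.4148 pm

Final wavelength:
λ' = 97.5 + 0.4148 = 97.9148 pm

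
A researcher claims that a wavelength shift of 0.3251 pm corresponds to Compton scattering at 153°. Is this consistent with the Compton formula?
No, inconsistent

Calculate the expected shift for θ = 153°:

Δλ_expected = λ_C(1 - cos(153°))
Δλ_expected = 2.4263 × (1 - cos(153°))
Δλ_expected = 2.4263 × 1.8910
Δλ_expected = 4.5882 pm

Given shift: 0.3251 pm
Expected shift: 4.5882 pm
Difference: 4.2631 pm

The values do not match. The given shift corresponds to θ ≈ 30.0°, not 153°.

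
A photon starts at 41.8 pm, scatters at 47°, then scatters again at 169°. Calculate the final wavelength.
47.3796 pm

Apply Compton shift twice:

First scattering at θ₁ = 47°:
Δλ₁ = λ_C(1 - cos(47°))
Δλ₁ = 2.4263 × 0.3180
Δλ₁ = 0.7716 pm

After first scattering:
λ₁ = 41.8 + 0.7716 = 42.5716 pm

Second scattering at θ₂ = 169°:
Δλ₂ = λ_C(1 - cos(169°))
Δλ₂ = 2.4263 × 1.9816
Δλ₂ = 4.8080 pm

Final wavelength:
λ₂ = 42.5716 + 4.8080 = 47.3796 pm

Total shift: Δλ_total = 0.7716 + 4.8080 = 5.5796 pm

(Intermediate values are shown rounded; full precision is carried through to the final answer.)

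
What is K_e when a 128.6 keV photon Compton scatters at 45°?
8.8284 keV

By energy conservation: K_e = E_initial - E_final

First find the scattered photon energy:
Initial wavelength: λ = hc/E = 9.6411 pm
Compton shift: Δλ = λ_C(1 - cos(45°)) = 0.7106 pm
Final wavelength: λ' = 9.6411 + 0.7106 = 10.3517 pm
Final photon energy: E' = hc/λ' = 119.7716 keV

Electron kinetic energy:
K_e = E - E' = 128.6000 - 119.7716 = 8.8284 keV

(Intermediate values are shown rounded; full precision is carried through to the final answer.)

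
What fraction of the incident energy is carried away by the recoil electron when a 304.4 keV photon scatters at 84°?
0.3479 (or 34.79%)

Calculate initial and final photon energies:

Initial: E₀ = 304.4 keV → λ₀ = 4.0731 pm
Compton shift: Δλ = 2.1727 pm
Final wavelength: λ' = 6.2458 pm
Final energy: E' = 198.5094 keV

Fractional energy loss:
(E₀ - E')/E₀ = (304.4000 - 198.5094)/304.4000
= 105.8906/304.4000
= 0.3479
= 34.79%

(Intermediate values are shown rounded; full precision is carried through to the final answer.)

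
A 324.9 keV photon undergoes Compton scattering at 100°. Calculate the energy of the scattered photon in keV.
186.0589 keV

First convert energy to wavelength:
λ = hc/E, with hc ≈ 1239.842 keV·pm (i.e. 1239.842 eV·nm)

For E = 324.9 keV = 324900 eV:
λ = 1239.842 keV·pm / 324.9 keV
λ = 3.8161 pm

Calculate the Compton shift:
Δλ = λ_C(1 - cos(100°)) = 2.4263 × 1.1736
Δλ = 2.8476 pm

Final wavelength:
λ' = 3.8161 + 2.8476 = 6.6637 pm

Final energy:
E' = hc/λ' = 1239.842 / 6.6637 = 186.0589 keV

(Intermediate values are shown rounded; full precision is carried through to the final answer.)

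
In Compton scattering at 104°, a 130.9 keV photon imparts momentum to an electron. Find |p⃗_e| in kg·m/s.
9.7504e-23 kg·m/s

The electron is initially at rest, so by conservation of momentum:
p⃗_e = p⃗₀ − p⃗'  (incident photon momentum minus scattered photon momentum)

Photon momentum magnitudes (p = h/λ = E/c):
λ₀ = hc/E₀ = 9.4717 pm → p₀ = h/λ₀ = 6.9957e-23 kg·m/s
Δλ = λ_C(1 − cos 104°) = 3.0133 pm
λ' = 12.4850 pm → p' = h/λ' = 5.3072e-23 kg·m/s

The scattered photon makes angle θ = 104° with the incident direction, so by the law of cosines:
|p⃗_e|² = p₀² + p'² − 2p₀p'cos θ
|p⃗_e|² = (6.9957e-23)² + (5.3072e-23)² − 2·6.9957e-23·5.3072e-23·cos(104°)
|p⃗_e| = 9.7504e-23 kg·m/s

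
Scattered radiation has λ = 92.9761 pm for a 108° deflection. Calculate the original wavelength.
89.8000 pm

From λ' = λ + Δλ, we have λ = λ' - Δλ

First calculate the Compton shift:
Δλ = λ_C(1 - cos θ)
Δλ = 2.4263 × (1 - cos(108°))
Δλ = 2.4263 × 1.3090
Δλ = 3.1761 pm

Initial wavelength:
λ = λ' - Δλ
λ = 92.9761 - 3.1761
λ = 89.8000 pm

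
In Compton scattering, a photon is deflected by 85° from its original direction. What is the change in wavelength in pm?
2.2148 pm

Using the Compton scattering formula:
Δλ = λ_C(1 - cos θ)

where λ_C = h/(m_e·c) ≈ 2.4263 pm is the Compton wavelength of an electron.

For θ = 85°:
cos(85°) = 0.0872
1 - cos(85°) = 0.9128

Δλ = 2.4263 × 0.9128
Δλ = 2.2148 pm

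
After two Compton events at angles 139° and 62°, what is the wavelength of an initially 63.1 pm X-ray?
68.6447 pm

Apply Compton shift twice:

First scattering at θ₁ = 139°:
Δλ₁ = λ_C(1 - cos(139°))
Δλ₁ = 2.4263 × 1.7547
Δλ₁ = 4.2575 pm

After first scattering:
λ₁ = 63.1 + 4.2575 = 67.3575 pm

Second scattering at θ₂ = 62°:
Δλ₂ = λ_C(1 - cos(62°))
Δλ₂ = 2.4263 × 0.5305
Δλ₂ = 1.2872 pm

Final wavelength:
λ₂ = 67.3575 + 1.2872 = 68.6447 pm

Total shift: Δλ_total = 4.2575 + 1.2872 = 5.5447 pm

(Intermediate values are shown rounded; full precision is carried through to the final answer.)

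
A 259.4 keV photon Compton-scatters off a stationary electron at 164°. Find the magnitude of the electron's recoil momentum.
2.0630e-22 kg·m/s

The electron is initially at rest, so by conservation of momentum:
p⃗_e = p⃗₀ − p⃗'  (incident photon momentum minus scattered photon momentum)

Photon momentum magnitudes (p = h/λ = E/c):
λ₀ = hc/E₀ = 4.7797 pm → p₀ = h/λ₀ = 1.3863e-22 kg·m/s
Δλ = λ_C(1 − cos 164°) = 4.7586 pm
λ' = 9.5383 pm → p' = h/λ' = 6.9468e-23 kg·m/s

The scattered photon makes angle θ = 164° with the incident direction, so by the law of cosines:
|p⃗_e|² = p₀² + p'² − 2p₀p'cos θ
|p⃗_e|² = (1.3863e-22)² + (6.9468e-23)² − 2·1.3863e-22·6.9468e-23·cos(164°)
|p⃗_e| = 2.0630e-22 kg·m/s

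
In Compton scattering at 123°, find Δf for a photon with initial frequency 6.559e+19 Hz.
2.955e+19 Hz (decrease)

Convert frequency to wavelength (c = 299792458 m/s):
λ₀ = c/f₀ = 299792458/6.559e+19 = 4.5707037e-12 m = 4.5707 pm

Calculate Compton shift:
Δλ = λ_C(1 - cos(123°)) = 3.7478 pm

Final wavelength:
λ' = λ₀ + Δλ = 4.5707 + 3.7478 = 8.3185 pm

Final frequency:
f' = c/λ' = 299792458/8.3184772e-12 = 3.6039343e+19 Hz

Frequency shift (decrease):
Δf = f₀ - f' = 6.559e+19 - 3.6039343e+19 = 2.955e+19 Hz

(Intermediate values are shown rounded; full precision is carried through to the final answer.)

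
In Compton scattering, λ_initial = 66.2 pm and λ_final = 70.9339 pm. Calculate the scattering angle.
162.00°

First find the wavelength shift:
Δλ = λ' - λ = 70.9339 - 66.2 = 4.7339 pm

Using Δλ = λ_C(1 - cos θ), with λ_C = h/(m_e·c) ≈ 2.42631024 pm:
cos θ = 1 - Δλ/λ_C
cos θ = 1 - 4.7339/2.42631024
cos θ = -0.951070

θ = arccos(-0.951070)
θ = 162.00°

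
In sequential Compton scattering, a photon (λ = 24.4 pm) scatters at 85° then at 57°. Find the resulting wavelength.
27.7197 pm

Apply Compton shift twice:

First scattering at θ₁ = 85°:
Δλ₁ = λ_C(1 - cos(85°))
Δλ₁ = 2.4263 × 0.9128
Δλ₁ = 2.2148 pm

After first scattering:
λ₁ = 24.4 + 2.2148 = 26.6148 pm

Second scattering at θ₂ = 57°:
Δλ₂ = λ_C(1 - cos(57°))
Δλ₂ = 2.4263 × 0.4554
Δλ₂ = 1.1048 pm

Final wavelength:
λ₂ = 26.6148 + 1.1048 = 27.7197 pm

Total shift: Δλ_total = 2.2148 + 1.1048 = 3.3197 pm

(Intermediate values are shown rounded; full precision is carried through to the final answer.)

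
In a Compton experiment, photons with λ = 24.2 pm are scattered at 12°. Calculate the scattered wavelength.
24.2530 pm

Using the Compton scattering formula:
λ' = λ + Δλ = λ + λ_C(1 - cos θ)

Given:
- Initial wavelength λ = 24.2 pm
- Scattering angle θ = 12°
- Compton wavelength λ_C ≈ 2.4263 pm

Calculate the shift:
Δλ = 2.4263 × (1 - cos(12°))
Δλ = 2.4263 × 0.0219
Δλ = 0.0530 pm

Final wavelength:
λ' = 24.2 + 0.0530 = 24.2530 pm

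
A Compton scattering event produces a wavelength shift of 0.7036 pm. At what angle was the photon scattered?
44.76°

From the Compton formula Δλ = λ_C(1 - cos θ), we can solve for θ:

cos θ = 1 - Δλ/λ_C

Given:
- Δλ = 0.7036 pm
- λ_C = h/(m_e·c) ≈ 2.42631024 pm

cos θ = 1 - 0.7036/2.42631024
cos θ = 1 - 0.289988
cos θ = 0.710012

θ = arccos(0.710012)
θ = 44.76°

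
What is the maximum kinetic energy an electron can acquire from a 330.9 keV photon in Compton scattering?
186.7239 keV

Maximum energy transfer occurs at θ = 180° (backscattering).

Initial photon: E₀ = 330.9 keV → λ₀ = 3.7469 pm

Maximum Compton shift (at 180°):
Δλ_max = 2λ_C = 2 × 2.4263 = 4.8526 pm

Final wavelength:
λ' = 3.7469 + 4.8526 = 8.5995 pm

Minimum photon energy (maximum energy to electron):
E'_min = hc/λ' = 144.1761 keV

Maximum electron kinetic energy:
K_max = E₀ - E'_min = 330.9000 - 144.1761 = 186.7239 keV

(Intermediate values are shown rounded; full precision is carried through to the final answer.)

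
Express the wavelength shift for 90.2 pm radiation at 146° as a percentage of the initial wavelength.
4.9200%

Calculate the Compton shift:
Δλ = λ_C(1 - cos(146°))
Δλ = 2.4263 × (1 - cos(146°))
Δλ = 2.4263 × 1.8290
Δλ = 4.4378 pm

Percentage change:
(Δλ/λ₀) × 100 = (4.4378/90.2) × 100
= 4.9200%

(Intermediate values are shown rounded; full precision is carried through to the final answer.)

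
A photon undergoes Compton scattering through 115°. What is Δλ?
3.4517 pm

Using the Compton scattering formula:
Δλ = λ_C(1 - cos θ)

where λ_C = h/(m_e·c) ≈ 2.4263 pm is the Compton wavelength of an electron.

For θ = 115°:
cos(115°) = -0.4226
1 - cos(115°) = 1.4226

Δλ = 2.4263 × 1.4226
Δλ = 3.4517 pm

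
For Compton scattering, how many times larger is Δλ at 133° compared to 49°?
133° produces the larger shift by a factor of 4.890

Calculate both shifts using Δλ = λ_C(1 - cos θ):

For θ₁ = 49°:
Δλ₁ = 2.4263 × (1 - cos(49°))
Δλ₁ = 2.4263 × 0.3439
Δλ₁ = 0.8345 pm

For θ₂ = 133°:
Δλ₂ = 2.4263 × (1 - cos(133°))
Δλ₂ = 2.4263 × 1.6820
Δλ₂ = 4.0810 pm

The 133° angle produces the larger shift.
Ratio: 4.0810/0.8345 = 4.890

(Intermediate values are shown rounded; full precision is carried through to the final answer.)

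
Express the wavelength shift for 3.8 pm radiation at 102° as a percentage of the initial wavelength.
77.1255%

Calculate the Compton shift:
Δλ = λ_C(1 - cos(102°))
Δλ = 2.4263 × (1 - cos(102°))
Δλ = 2.4263 × 1.2079
Δλ = 2.9308 pm

Percentage change:
(Δλ/λ₀) × 100 = (2.9308/3.8) × 100
= 77.1255%

(Intermediate values are shown rounded; full precision is carried through to the final answer.)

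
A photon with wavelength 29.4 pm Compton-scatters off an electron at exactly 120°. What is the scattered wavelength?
33.0395 pm

Using the Compton formula: λ' = λ + λ_C(1 − cos θ)

For θ = 120°, cos θ = -1/2 (exact) = -0.5000, so:
1 − cos 120° = 1 − (-1/2) = 1.5000

Δλ = λ_C × 1.5000 = 2.4263 × 1.5000 = 3.6395 pm

λ' = 29.4 + 3.6395 = 33.0395 pm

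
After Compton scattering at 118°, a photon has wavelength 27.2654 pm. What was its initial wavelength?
23.7000 pm

From λ' = λ + Δλ, we have λ = λ' - Δλ

First calculate the Compton shift:
Δλ = λ_C(1 - cos θ)
Δλ = 2.4263 × (1 - cos(118°))
Δλ = 2.4263 × 1.4695
Δλ = 3.5654 pm

Initial wavelength:
λ = λ' - Δλ
λ = 27.2654 - 3.5654
λ = 23.7000 pm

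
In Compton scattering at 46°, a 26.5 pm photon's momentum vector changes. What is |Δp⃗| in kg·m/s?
1.9284e-23 kg·m/s

Photon momentum magnitude is p = h/λ.

Initial momentum:
p₀ = h/λ = 6.6261e-34/2.6500e-11 = 2.5004e-23 kg·m/s

After scattering:
λ' = λ + Δλ = 26.5 + 0.7409 = 27.2409 pm
p' = h/λ' = 6.6261e-34/2.7241e-11 = 2.4324e-23 kg·m/s

Momentum is a vector; the scattered photon's direction makes angle θ = 46° with the incident direction. The magnitude of the vector change Δp⃗ = p⃗₀ − p⃗' is found from the law of cosines:
|Δp⃗|² = p₀² + p'² − 2p₀p'cos θ
|Δp⃗|² = (2.5004e-23)² + (2.4324e-23)² − 2·2.5004e-23·2.4324e-23·cos(46°)
|Δp⃗| = 1.9284e-23 kg·m/s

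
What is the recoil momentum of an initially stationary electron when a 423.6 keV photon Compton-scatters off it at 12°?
4.7077e-23 kg·m/s

The electron is initially at rest, so by conservation of momentum:
p⃗_e = p⃗₀ − p⃗'  (incident photon momentum minus scattered photon momentum)

Photon momentum magnitudes (p = h/λ = E/c):
λ₀ = hc/E₀ = 2.9269 pm → p₀ = h/λ₀ = 2.2638e-22 kg·m/s
Δλ = λ_C(1 − cos 12°) = 0.0530 pm
λ' = 2.9799 pm → p' = h/λ' = 2.2236e-22 kg·m/s

The scattered photon makes angle θ = 12° with the incident direction, so by the law of cosines:
|p⃗_e|² = p₀² + p'² − 2p₀p'cos θ
|p⃗_e|² = (2.2638e-22)² + (2.2236e-22)² − 2·2.2638e-22·2.2236e-22·cos(12°)
|p⃗_e| = 4.7077e-23 kg·m/s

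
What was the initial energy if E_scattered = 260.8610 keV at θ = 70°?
392.8000 keV

Convert final energy to wavelength (hc ≈ 1239.842 keV·pm):
λ' = hc/E' = 1239.842 / 260.8610 = 4.7529 pm

Calculate the Compton shift:
Δλ = λ_C(1 - cos(70°))
Δλ = 2.4263 × (1 - cos(70°))
Δλ = 1.5965 pm

Initial wavelength:
λ = λ' - Δλ = 4.7529 - 1.5965 = 3.1564 pm

Initial energy:
E = hc/λ = 1239.842 / 3.1564 = 392.8000 keV

(Intermediate values are shown rounded; full precision is carried through to the final answer.)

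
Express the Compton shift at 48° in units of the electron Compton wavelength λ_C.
0.3309 λ_C

The Compton shift formula is:
Δλ = λ_C(1 - cos θ)

Dividing both sides by λ_C:
Δλ/λ_C = 1 - cos θ

For θ = 48°:
Δλ/λ_C = 1 - cos(48°)
Δλ/λ_C = 1 - 0.6691
Δλ/λ_C = 0.3309

This means the shift is 0.3309 × λ_C = 0.8028 pm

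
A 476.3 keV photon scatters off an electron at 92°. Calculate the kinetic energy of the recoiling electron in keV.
233.8619 keV

By energy conservation: K_e = E_initial - E_final

First find the scattered photon energy:
Initial wavelength: λ = hc/E = 2.6031 pm
Compton shift: Δλ = λ_C(1 - cos(92°)) = 2.5110 pm
Final wavelength: λ' = 2.6031 + 2.5110 = 5.1141 pm
Final photon energy: E' = hc/λ' = 242.4381 keV

Electron kinetic energy:
K_e = E - E' = 476.3000 - 242.4381 = 233.8619 keV

(Intermediate values are shown rounded; full precision is carried through to the final answer.)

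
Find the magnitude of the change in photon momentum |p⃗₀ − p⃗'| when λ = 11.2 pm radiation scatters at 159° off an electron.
9.9219e-23 kg·m/s

Photon momentum magnitude is p = h/λ.

Initial momentum:
p₀ = h/λ = 6.6261e-34/1.1200e-11 = 5.9161e-23 kg·m/s

After scattering:
λ' = λ + Δλ = 11.2 + 4.6915 = 15.8915 pm
p' = h/λ' = 6.6261e-34/1.5891e-11 = 4.1696e-23 kg·m/s

Momentum is a vector; the scattered photon's direction makes angle θ = 159° with the incident direction. The magnitude of the vector change Δp⃗ = p⃗₀ − p⃗' is found from the law of cosines:
|Δp⃗|² = p₀² + p'² − 2p₀p'cos θ
|Δp⃗|² = (5.9161e-23)² + (4.1696e-23)² − 2·5.9161e-23·4.1696e-23·cos(159°)
|Δp⃗| = 9.9219e-23 kg·m/s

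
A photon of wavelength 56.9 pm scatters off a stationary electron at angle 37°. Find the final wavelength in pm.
57.3886 pm

Using the Compton scattering formula:
λ' = λ + Δλ = λ + λ_C(1 - cos θ)

Given:
- Initial wavelength λ = 56.9 pm
- Scattering angle θ = 37°
- Compton wavelength λ_C ≈ 2.4263 pm

Calculate the shift:
Δλ = 2.4263 × (1 - cos(37°))
Δλ = 2.4263 × 0.2014
Δλ = 0.4886 pm

Final wavelength:
λ' = 56.9 + 0.4886 = 57.3886 pm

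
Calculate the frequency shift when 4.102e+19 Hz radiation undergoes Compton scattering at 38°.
2.697e+18 Hz (decrease)

Convert frequency to wavelength (c = 299792458 m/s):
λ₀ = c/f₀ = 299792458/4.102e+19 = 7.3084461e-12 m = 7.3084 pm

Calculate Compton shift:
Δλ = λ_C(1 - cos(38°)) = 0.5144 pm

Final wavelength:
λ' = λ₀ + Δλ = 7.3084 + 0.5144 = 7.8228 pm

Final frequency:
f' = c/λ' = 299792458/7.8227978e-12 = 3.8322921e+19 Hz

Frequency shift (decrease):
Δf = f₀ - f' = 4.102e+19 - 3.8322921e+19 = 2.697e+18 Hz

(Intermediate values are shown rounded; full precision is carried through to the final answer.)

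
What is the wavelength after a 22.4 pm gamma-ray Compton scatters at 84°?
24.5727 pm

Using the Compton scattering formula:
λ' = λ + Δλ = λ + λ_C(1 - cos θ)

Given:
- Initial wavelength λ = 22.4 pm
- Scattering angle θ = 84°
- Compton wavelength λ_C ≈ 2.4263 pm

Calculate the shift:
Δλ = 2.4263 × (1 - cos(84°))
Δλ = 2.4263 × 0.8955
Δλ = 2.1727 pm

Final wavelength:
λ' = 22.4 + 2.1727 = 24.5727 pm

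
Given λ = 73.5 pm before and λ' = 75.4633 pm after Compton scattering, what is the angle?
79.00°

First find the wavelength shift:
Δλ = λ' - λ = 75.4633 - 73.5 = 1.9633 pm

Using Δλ = λ_C(1 - cos θ), with λ_C = h/(m_e·c) ≈ 2.42631024 pm:
cos θ = 1 - Δλ/λ_C
cos θ = 1 - 1.9633/2.42631024
cos θ = 0.190829

θ = arccos(0.190829)
θ = 79.00°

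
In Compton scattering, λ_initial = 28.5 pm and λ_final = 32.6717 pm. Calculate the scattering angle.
136.00°

First find the wavelength shift:
Δλ = λ' - λ = 32.6717 - 28.5 = 4.1717 pm

Using Δλ = λ_C(1 - cos θ), with λ_C = h/(m_e·c) ≈ 2.42631024 pm:
cos θ = 1 - Δλ/λ_C
cos θ = 1 - 4.1717/2.42631024
cos θ = -0.719360

θ = arccos(-0.719360)
θ = 136.00°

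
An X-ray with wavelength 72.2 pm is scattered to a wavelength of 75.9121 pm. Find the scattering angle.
122.00°

First find the wavelength shift:
Δλ = λ' - λ = 75.9121 - 72.2 = 3.7121 pm

Using Δλ = λ_C(1 - cos θ), with λ_C = h/(m_e·c) ≈ 2.42631024 pm:
cos θ = 1 - Δλ/λ_C
cos θ = 1 - 3.7121/2.42631024
cos θ = -0.529936

θ = arccos(-0.529936)
θ = 122.00°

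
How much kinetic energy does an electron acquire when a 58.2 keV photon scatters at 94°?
6.3209 keV

By energy conservation: K_e = E_initial - E_final

First find the scattered photon energy:
Initial wavelength: λ = hc/E = 21.3031 pm
Compton shift: Δλ = λ_C(1 - cos(94°)) = 2.5956 pm
Final wavelength: λ' = 21.3031 + 2.5956 = 23.8987 pm
Final photon energy: E' = hc/λ' = 51.8791 keV

Electron kinetic energy:
K_e = E - E' = 58.2000 - 51.8791 = 6.3209 keV

(Intermediate values are shown rounded; full precision is carried through to the final answer.)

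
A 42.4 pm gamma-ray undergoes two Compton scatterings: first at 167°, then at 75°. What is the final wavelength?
48.9888 pm

Apply Compton shift twice:

First scattering at θ₁ = 167°:
Δλ₁ = λ_C(1 - cos(167°))
Δλ₁ = 2.4263 × 1.9744
Δλ₁ = 4.7904 pm

After first scattering:
λ₁ = 42.4 + 4.7904 = 47.1904 pm

Second scattering at θ₂ = 75°:
Δλ₂ = λ_C(1 - cos(75°))
Δλ₂ = 2.4263 × 0.7412
Δλ₂ = 1.7983 pm

Final wavelength:
λ₂ = 47.1904 + 1.7983 = 48.9888 pm

Total shift: Δλ_total = 4.7904 + 1.7983 = 6.5888 pm

(Intermediate values are shown rounded; full precision is carried through to the final answer.)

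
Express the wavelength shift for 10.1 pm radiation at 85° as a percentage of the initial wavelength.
21.9291%

Calculate the Compton shift:
Δλ = λ_C(1 - cos(85°))
Δλ = 2.4263 × (1 - cos(85°))
Δλ = 2.4263 × 0.9128
Δλ = 2.2148 pm

Percentage change:
(Δλ/λ₀) × 100 = (2.2148/10.1) × 100
= 21.9291%

(Intermediate values are shown rounded; full precision is carried through to the final answer.)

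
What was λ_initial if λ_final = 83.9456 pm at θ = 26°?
83.7000 pm

From λ' = λ + Δλ, we have λ = λ' - Δλ

First calculate the Compton shift:
Δλ = λ_C(1 - cos θ)
Δλ = 2.4263 × (1 - cos(26°))
Δλ = 2.4263 × 0.1012
Δλ = 0.2456 pm

Initial wavelength:
λ = λ' - Δλ
λ = 83.9456 - 0.2456
λ = 83.7000 pm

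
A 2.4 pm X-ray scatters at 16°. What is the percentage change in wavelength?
3.9163%

Calculate the Compton shift:
Δλ = λ_C(1 - cos(16°))
Δλ = 2.4263 × (1 - cos(16°))
Δλ = 2.4263 × 0.0387
Δλ = 0.0940 pm

Percentage change:
(Δλ/λ₀) × 100 = (0.0940/2.4) × 100
= 3.9163%

(Intermediate values are shown rounded; full precision is carried through to the final answer.)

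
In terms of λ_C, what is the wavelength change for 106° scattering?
1.2756 λ_C

The Compton shift formula is:
Δλ = λ_C(1 - cos θ)

Dividing both sides by λ_C:
Δλ/λ_C = 1 - cos θ

For θ = 106°:
Δλ/λ_C = 1 - cos(106°)
Δλ/λ_C = 1 - -0.2756
Δλ/λ_C = 1.2756

This means the shift is 1.2756 × λ_C = 3.0951 pm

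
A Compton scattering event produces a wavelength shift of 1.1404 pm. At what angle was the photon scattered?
58.00°

From the Compton formula Δλ = λ_C(1 - cos θ), we can solve for θ:

cos θ = 1 - Δλ/λ_C

Given:
- Δλ = 1.1404 pm
- λ_C = h/(m_e·c) ≈ 2.42631024 pm

cos θ = 1 - 1.1404/2.42631024
cos θ = 1 - 0.470014
cos θ = 0.529986

θ = arccos(0.529986)
θ = 58.00°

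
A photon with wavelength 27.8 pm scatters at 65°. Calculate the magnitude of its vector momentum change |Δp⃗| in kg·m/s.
2.5017e-23 kg·m/s

Photon momentum magnitude is p = h/λ.

Initial momentum:
p₀ = h/λ = 6.6261e-34/2.7800e-11 = 2.3835e-23 kg·m/s

After scattering:
λ' = λ + Δλ = 27.8 + 1.4009 = 29.2009 pm
p' = h/λ' = 6.6261e-34/2.9201e-11 = 2.2691e-23 kg·m/s

Momentum is a vector; the scattered photon's direction makes angle θ = 65° with the incident direction. The magnitude of the vector change Δp⃗ = p⃗₀ − p⃗' is found from the law of cosines:
|Δp⃗|² = p₀² + p'² − 2p₀p'cos θ
|Δp⃗|² = (2.3835e-23)² + (2.2691e-23)² − 2·2.3835e-23·2.2691e-23·cos(65°)
|Δp⃗| = 2.5017e-23 kg·m/s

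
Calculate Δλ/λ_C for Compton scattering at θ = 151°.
1.8746 λ_C

The Compton shift formula is:
Δλ = λ_C(1 - cos θ)

Dividing both sides by λ_C:
Δλ/λ_C = 1 - cos θ

For θ = 151°:
Δλ/λ_C = 1 - cos(151°)
Δλ/λ_C = 1 - -0.8746
Δλ/λ_C = 1.8746

This means the shift is 1.8746 × λ_C = 4.5484 pm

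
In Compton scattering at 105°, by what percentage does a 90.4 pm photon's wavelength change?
3.3786%

Calculate the Compton shift:
Δλ = λ_C(1 - cos(105°))
Δλ = 2.4263 × (1 - cos(105°))
Δλ = 2.4263 × 1.2588
Δλ = 3.0543 pm

Percentage change:
(Δλ/λ₀) × 100 = (3.0543/90.4) × 100
= 3.3786%

(Intermediate values are shown rounded; full precision is carried through to the final answer.)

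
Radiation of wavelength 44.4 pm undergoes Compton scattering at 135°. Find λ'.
48.5420 pm

Using the Compton formula: λ' = λ + λ_C(1 − cos θ)

For θ = 135°, cos θ = -√2/2 (exact) ≈ -0.7071, so:
1 − cos 135° = 1 − (-√2/2) ≈ 1.7071

Δλ = λ_C × 1.7071 = 2.4263 × 1.7071 = 4.1420 pm

λ' = 44.4 + 4.1420 = 48.5420 pm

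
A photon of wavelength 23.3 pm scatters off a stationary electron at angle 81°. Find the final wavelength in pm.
25.3468 pm

Using the Compton scattering formula:
λ' = λ + Δλ = λ + λ_C(1 - cos θ)

Given:
- Initial wavelength λ = 23.3 pm
- Scattering angle θ = 81°
- Compton wavelength λ_C ≈ 2.4263 pm

Calculate the shift:
Δλ = 2.4263 × (1 - cos(81°))
Δλ = 2.4263 × 0.8436
Δλ = 2.0468 pm

Final wavelength:
λ' = 23.3 + 2.0468 = 25.3468 pm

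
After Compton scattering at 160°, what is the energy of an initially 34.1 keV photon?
30.1920 keV

First convert energy to wavelength:
λ = hc/E, with hc ≈ 1239.842 keV·pm (i.e. 1239.842 eV·nm)

For E = 34.1 keV = 34100 eV:
λ = 1239.842 keV·pm / 34.1 keV
λ = 36.3590 pm

Calculate the Compton shift:
Δλ = λ_C(1 - cos(160°)) = 2.4263 × 1.9397
Δλ = 4.7063 pm

Final wavelength:
λ' = 36.3590 + 4.7063 = 41.0653 pm

Final energy:
E' = hc/λ' = 1239.842 / 41.0653 = 30.1920 keV

(Intermediate values are shown rounded; full precision is carried through to the final answer.)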